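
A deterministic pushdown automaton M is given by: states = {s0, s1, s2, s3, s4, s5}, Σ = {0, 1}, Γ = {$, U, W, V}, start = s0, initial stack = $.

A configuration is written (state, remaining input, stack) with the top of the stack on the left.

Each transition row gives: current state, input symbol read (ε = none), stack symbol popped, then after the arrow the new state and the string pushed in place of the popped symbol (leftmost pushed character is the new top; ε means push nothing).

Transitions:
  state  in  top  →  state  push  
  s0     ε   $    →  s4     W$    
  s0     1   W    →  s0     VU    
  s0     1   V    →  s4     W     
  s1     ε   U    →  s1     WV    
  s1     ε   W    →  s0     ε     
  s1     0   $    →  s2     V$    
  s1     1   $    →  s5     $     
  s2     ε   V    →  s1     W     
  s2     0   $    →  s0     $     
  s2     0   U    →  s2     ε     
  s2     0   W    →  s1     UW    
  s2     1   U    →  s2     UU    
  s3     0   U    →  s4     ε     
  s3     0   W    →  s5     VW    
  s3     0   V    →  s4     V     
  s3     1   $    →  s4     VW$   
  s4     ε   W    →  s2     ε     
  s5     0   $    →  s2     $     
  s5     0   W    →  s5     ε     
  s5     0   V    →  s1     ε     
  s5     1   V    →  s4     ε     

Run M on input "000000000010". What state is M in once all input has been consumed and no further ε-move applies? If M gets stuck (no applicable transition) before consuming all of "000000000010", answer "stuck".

(s0, 000000000010, $)
  ε-move, top $: go to s4, push W$ → (s4, 000000000010, W$)
  ε-move, top W: go to s2, push ε → (s2, 000000000010, $)
  read 0, top $: go to s0, push $ → (s0, 00000000010, $)
  ε-move, top $: go to s4, push W$ → (s4, 00000000010, W$)
  ε-move, top W: go to s2, push ε → (s2, 00000000010, $)
  read 0, top $: go to s0, push $ → (s0, 0000000010, $)
  ε-move, top $: go to s4, push W$ → (s4, 0000000010, W$)
  ε-move, top W: go to s2, push ε → (s2, 0000000010, $)
  read 0, top $: go to s0, push $ → (s0, 000000010, $)
  ε-move, top $: go to s4, push W$ → (s4, 000000010, W$)
  ε-move, top W: go to s2, push ε → (s2, 000000010, $)
  read 0, top $: go to s0, push $ → (s0, 00000010, $)
  ε-move, top $: go to s4, push W$ → (s4, 00000010, W$)
  ε-move, top W: go to s2, push ε → (s2, 00000010, $)
  read 0, top $: go to s0, push $ → (s0, 0000010, $)
  ε-move, top $: go to s4, push W$ → (s4, 0000010, W$)
  ε-move, top W: go to s2, push ε → (s2, 0000010, $)
  read 0, top $: go to s0, push $ → (s0, 000010, $)
  ε-move, top $: go to s4, push W$ → (s4, 000010, W$)
  ε-move, top W: go to s2, push ε → (s2, 000010, $)
  read 0, top $: go to s0, push $ → (s0, 00010, $)
  ε-move, top $: go to s4, push W$ → (s4, 00010, W$)
  ε-move, top W: go to s2, push ε → (s2, 00010, $)
  read 0, top $: go to s0, push $ → (s0, 0010, $)
  ε-move, top $: go to s4, push W$ → (s4, 0010, W$)
  ε-move, top W: go to s2, push ε → (s2, 0010, $)
  read 0, top $: go to s0, push $ → (s0, 010, $)
  ε-move, top $: go to s4, push W$ → (s4, 010, W$)
  ε-move, top W: go to s2, push ε → (s2, 010, $)
  read 0, top $: go to s0, push $ → (s0, 10, $)
  ε-move, top $: go to s4, push W$ → (s4, 10, W$)
  ε-move, top W: go to s2, push ε → (s2, 10, $)
No transition for (s2, 1, top $); M blocks with input 10 remaining.

stuck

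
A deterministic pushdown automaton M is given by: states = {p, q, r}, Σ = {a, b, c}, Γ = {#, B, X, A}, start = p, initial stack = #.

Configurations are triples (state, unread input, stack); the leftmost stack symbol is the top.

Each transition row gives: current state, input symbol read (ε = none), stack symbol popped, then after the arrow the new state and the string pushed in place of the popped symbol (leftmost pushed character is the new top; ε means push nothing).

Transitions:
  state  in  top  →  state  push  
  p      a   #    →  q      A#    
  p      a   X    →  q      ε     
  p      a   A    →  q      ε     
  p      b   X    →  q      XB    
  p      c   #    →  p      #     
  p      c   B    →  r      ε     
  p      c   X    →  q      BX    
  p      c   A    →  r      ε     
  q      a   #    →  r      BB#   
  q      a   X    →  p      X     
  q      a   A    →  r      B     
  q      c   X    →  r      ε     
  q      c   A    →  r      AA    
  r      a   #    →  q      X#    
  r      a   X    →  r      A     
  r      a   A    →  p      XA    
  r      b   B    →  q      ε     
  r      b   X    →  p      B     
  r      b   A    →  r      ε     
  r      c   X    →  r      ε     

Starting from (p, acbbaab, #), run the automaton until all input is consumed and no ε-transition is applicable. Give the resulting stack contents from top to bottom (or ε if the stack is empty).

(p, acbbaab, #)
  read a, top #: go to q, push A# → (q, cbbaab, A#)
  read c, top A: go to r, push AA → (r, bbaab, AA#)
  read b, top A: go to r, push ε → (r, baab, A#)
  read b, top A: go to r, push ε → (r, aab, #)
  read a, top #: go to q, push X# → (q, ab, X#)
  read a, top X: go to p, push X → (p, b, X#)
  read b, top X: go to q, push XB → (q, ε, XB#)
All input consumed in state q with stack XB#.

XB#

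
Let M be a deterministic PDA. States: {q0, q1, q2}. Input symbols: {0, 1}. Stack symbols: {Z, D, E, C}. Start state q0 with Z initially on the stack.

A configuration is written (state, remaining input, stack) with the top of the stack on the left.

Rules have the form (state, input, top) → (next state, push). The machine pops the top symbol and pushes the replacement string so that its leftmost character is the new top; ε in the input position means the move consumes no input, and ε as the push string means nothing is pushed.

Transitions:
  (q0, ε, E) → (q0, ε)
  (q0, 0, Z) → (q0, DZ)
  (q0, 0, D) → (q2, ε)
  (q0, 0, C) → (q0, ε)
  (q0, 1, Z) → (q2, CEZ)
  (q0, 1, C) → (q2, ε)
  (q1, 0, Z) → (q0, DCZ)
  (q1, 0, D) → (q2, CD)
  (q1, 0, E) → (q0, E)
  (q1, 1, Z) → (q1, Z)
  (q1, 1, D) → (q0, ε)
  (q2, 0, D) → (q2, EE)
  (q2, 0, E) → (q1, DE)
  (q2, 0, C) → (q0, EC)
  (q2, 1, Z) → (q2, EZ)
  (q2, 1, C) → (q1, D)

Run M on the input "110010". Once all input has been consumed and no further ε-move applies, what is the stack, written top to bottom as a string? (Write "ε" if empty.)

(q0, 110010, Z)
  read 1, top Z: go to q2, push CEZ → (q2, 10010, CEZ)
  read 1, top C: go to q1, push D → (q1, 0010, DEZ)
  read 0, top D: go to q2, push CD → (q2, 010, CDEZ)
  read 0, top C: go to q0, push EC → (q0, 10, ECDEZ)
  ε-move, top E: go to q0, push ε → (q0, 10, CDEZ)
  read 1, top C: go to q2, push ε → (q2, 0, DEZ)
  read 0, top D: go to q2, push EE → (q2, ε, EEEZ)
All input consumed in state q2 with stack EEEZ.

EEEZ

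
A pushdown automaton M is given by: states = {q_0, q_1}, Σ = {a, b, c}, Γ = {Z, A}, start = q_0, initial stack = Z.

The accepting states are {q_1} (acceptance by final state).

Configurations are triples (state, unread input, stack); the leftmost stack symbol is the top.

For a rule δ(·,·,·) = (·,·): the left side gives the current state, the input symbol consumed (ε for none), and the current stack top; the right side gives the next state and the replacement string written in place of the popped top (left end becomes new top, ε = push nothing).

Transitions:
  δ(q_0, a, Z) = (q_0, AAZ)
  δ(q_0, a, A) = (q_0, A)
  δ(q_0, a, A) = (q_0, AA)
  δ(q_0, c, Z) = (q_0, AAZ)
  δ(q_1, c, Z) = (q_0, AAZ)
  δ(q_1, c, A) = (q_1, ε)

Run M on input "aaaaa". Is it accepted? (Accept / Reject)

No computation consumes all input and reaches a final state.

Reject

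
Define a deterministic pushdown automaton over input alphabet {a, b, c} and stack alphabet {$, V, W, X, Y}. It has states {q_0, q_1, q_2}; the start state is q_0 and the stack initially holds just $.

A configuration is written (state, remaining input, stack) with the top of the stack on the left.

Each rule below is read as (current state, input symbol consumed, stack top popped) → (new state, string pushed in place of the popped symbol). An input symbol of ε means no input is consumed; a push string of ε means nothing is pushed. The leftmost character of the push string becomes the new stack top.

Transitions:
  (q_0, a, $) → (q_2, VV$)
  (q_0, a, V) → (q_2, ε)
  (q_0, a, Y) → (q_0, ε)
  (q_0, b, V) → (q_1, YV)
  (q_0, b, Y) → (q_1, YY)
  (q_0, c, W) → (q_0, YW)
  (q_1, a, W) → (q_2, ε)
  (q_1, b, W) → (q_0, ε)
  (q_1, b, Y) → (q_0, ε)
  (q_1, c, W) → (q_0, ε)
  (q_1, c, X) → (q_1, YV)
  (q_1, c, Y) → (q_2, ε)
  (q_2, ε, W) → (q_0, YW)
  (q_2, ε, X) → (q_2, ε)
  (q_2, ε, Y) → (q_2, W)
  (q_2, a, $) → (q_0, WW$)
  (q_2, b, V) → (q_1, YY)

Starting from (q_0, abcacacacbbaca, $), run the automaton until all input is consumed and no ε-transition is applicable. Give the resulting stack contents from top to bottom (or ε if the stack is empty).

(q_0, abcacacacbbaca, $)
  read a, top $: go to q_2, push VV$ → (q_2, bcacacacbbaca, VV$)
  read b, top V: go to q_1, push YY → (q_1, cacacacbbaca, YYV$)
  read c, top Y: go to q_2, push ε → (q_2, acacacbbaca, YV$)
  ε-move, top Y: go to q_2, push W → (q_2, acacacbbaca, WV$)
  ε-move, top W: go to q_0, push YW → (q_0, acacacbbaca, YWV$)
  read a, top Y: go to q_0, push ε → (q_0, cacacbbaca, WV$)
  read c, top W: go to q_0, push YW → (q_0, acacbbaca, YWV$)
  read a, top Y: go to q_0, push ε → (q_0, cacbbaca, WV$)
  read c, top W: go to q_0, push YW → (q_0, acbbaca, YWV$)
  read a, top Y: go to q_0, push ε → (q_0, cbbaca, WV$)
  read c, top W: go to q_0, push YW → (q_0, bbaca, YWV$)
  read b, top Y: go to q_1, push YY → (q_1, baca, YYWV$)
  read b, top Y: go to q_0, push ε → (q_0, aca, YWV$)
  read a, top Y: go to q_0, push ε → (q_0, ca, WV$)
  read c, top W: go to q_0, push YW → (q_0, a, YWV$)
  read a, top Y: go to q_0, push ε → (q_0, ε, WV$)
All input consumed in state q_0 with stack WV$.

WV$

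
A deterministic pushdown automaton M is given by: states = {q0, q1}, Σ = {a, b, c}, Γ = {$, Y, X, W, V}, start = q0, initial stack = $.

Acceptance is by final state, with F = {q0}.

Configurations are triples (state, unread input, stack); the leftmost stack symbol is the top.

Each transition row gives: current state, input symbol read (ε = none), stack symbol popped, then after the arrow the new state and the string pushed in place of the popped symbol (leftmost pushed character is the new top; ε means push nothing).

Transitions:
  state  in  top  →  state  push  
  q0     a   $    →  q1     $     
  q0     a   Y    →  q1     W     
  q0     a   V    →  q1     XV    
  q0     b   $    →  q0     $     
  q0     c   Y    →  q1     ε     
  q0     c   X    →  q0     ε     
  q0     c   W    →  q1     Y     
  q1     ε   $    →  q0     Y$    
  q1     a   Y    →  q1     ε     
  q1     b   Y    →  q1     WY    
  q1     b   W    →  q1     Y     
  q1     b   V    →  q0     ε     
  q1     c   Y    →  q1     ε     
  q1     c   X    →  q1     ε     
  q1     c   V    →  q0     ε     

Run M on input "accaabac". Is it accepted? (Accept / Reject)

Reject

(q0, accaabac, $) ⊢ (q1, ccaabac, $) ⊢ (q0, ccaabac, Y$) ⊢ (q1, caabac, $) ⊢ (q0, caabac, Y$) ⊢ (q1, aabac, $) ⊢ (q0, aabac, Y$) ⊢ (q1, abac, W$)
No transition applies at (q1, abac, W$); input not fully consumed.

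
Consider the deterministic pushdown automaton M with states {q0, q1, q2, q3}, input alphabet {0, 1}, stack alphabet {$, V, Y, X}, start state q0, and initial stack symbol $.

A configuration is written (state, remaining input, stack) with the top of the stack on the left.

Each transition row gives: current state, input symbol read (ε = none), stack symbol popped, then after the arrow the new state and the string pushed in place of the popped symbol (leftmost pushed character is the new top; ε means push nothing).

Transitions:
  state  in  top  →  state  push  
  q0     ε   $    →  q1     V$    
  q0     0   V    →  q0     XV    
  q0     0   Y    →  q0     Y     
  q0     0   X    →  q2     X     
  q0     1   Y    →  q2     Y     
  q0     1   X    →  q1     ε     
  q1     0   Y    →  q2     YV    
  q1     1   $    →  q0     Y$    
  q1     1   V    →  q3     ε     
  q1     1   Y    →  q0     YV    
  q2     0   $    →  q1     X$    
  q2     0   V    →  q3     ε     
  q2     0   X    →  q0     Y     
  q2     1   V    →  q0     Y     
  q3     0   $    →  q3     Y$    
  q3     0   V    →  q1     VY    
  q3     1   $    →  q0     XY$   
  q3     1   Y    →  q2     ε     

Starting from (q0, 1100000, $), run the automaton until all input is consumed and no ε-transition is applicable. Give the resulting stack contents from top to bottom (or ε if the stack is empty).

YY$

(q0, 1100000, $) ⊢ (q1, 1100000, V$) ⊢ (q3, 100000, $) ⊢ (q0, 00000, XY$) ⊢ (q2, 0000, XY$) ⊢ (q0, 000, YY$) ⊢ (q0, 00, YY$) ⊢ (q0, 0, YY$) ⊢ (q0, ε, YY$)
All input consumed in state q0 with stack YY$.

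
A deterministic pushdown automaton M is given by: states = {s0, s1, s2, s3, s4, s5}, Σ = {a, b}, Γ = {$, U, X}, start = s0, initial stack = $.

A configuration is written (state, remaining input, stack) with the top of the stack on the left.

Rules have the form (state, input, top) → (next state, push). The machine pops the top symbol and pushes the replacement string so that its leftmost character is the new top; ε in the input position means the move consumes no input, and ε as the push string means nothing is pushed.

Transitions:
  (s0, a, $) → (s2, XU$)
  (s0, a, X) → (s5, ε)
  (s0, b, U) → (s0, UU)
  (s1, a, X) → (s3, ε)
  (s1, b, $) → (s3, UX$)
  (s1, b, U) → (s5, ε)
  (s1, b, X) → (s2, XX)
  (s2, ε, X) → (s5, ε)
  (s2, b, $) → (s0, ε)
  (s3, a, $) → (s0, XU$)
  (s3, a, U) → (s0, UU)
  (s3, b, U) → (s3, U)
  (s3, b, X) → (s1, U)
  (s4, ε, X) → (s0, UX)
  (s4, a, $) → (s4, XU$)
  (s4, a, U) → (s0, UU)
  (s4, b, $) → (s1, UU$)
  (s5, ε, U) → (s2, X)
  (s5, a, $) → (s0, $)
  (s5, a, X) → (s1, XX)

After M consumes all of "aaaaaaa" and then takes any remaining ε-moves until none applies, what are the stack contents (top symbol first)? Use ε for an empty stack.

$

(s0, aaaaaaa, $) ⊢ (s2, aaaaaa, XU$) ⊢ (s5, aaaaaa, U$) ⊢ (s2, aaaaaa, X$) ⊢ (s5, aaaaaa, $) ⊢ (s0, aaaaa, $) ⊢ (s2, aaaa, XU$) ⊢ (s5, aaaa, U$) ⊢ (s2, aaaa, X$) ⊢ (s5, aaaa, $) ⊢ (s0, aaa, $) ⊢ (s2, aa, XU$) ⊢ (s5, aa, U$) ⊢ (s2, aa, X$) ⊢ (s5, aa, $) ⊢ (s0, a, $) ⊢ (s2, ε, XU$) ⊢ (s5, ε, U$) ⊢ (s2, ε, X$) ⊢ (s5, ε, $)
All input consumed in state s5 with stack $.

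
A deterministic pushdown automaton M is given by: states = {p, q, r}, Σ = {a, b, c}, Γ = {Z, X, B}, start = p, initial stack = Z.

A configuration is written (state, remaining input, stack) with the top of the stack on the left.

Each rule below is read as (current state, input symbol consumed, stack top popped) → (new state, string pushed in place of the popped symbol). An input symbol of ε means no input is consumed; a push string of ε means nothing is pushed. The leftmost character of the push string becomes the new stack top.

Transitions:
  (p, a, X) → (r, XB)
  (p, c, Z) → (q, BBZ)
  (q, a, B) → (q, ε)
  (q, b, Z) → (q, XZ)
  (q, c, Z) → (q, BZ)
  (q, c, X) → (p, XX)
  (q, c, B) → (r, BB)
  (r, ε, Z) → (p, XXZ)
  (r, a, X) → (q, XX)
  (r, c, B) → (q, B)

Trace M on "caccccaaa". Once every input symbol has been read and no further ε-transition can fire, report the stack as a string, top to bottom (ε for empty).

Z

(p, caccccaaa, Z) ⊢ (q, accccaaa, BBZ) ⊢ (q, ccccaaa, BZ) ⊢ (r, cccaaa, BBZ) ⊢ (q, ccaaa, BBZ) ⊢ (r, caaa, BBBZ) ⊢ (q, aaa, BBBZ) ⊢ (q, aa, BBZ) ⊢ (q, a, BZ) ⊢ (q, ε, Z)
All input consumed in state q with stack Z.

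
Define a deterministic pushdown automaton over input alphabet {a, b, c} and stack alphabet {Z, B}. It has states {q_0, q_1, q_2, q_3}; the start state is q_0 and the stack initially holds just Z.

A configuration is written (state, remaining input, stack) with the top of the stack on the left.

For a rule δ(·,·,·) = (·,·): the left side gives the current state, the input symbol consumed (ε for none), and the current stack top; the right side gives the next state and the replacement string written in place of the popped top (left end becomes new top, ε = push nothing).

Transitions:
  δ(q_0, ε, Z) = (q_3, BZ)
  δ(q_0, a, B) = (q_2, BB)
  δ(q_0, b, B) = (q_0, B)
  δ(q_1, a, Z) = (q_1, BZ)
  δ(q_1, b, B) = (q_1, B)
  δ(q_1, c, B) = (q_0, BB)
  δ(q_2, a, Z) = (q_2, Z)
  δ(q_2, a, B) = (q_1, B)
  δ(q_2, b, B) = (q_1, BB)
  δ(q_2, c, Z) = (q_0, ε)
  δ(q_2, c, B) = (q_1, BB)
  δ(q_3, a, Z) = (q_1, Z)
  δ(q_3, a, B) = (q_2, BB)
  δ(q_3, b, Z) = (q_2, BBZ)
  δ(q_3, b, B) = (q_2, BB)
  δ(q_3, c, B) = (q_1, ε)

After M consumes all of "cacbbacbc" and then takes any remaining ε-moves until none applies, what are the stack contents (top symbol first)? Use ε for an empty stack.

(q_0, cacbbacbc, Z)
  ε-move, top Z: go to q_3, push BZ → (q_3, cacbbacbc, BZ)
  read c, top B: go to q_1, push ε → (q_1, acbbacbc, Z)
  read a, top Z: go to q_1, push BZ → (q_1, cbbacbc, BZ)
  read c, top B: go to q_0, push BB → (q_0, bbacbc, BBZ)
  read b, top B: go to q_0, push B → (q_0, bacbc, BBZ)
  read b, top B: go to q_0, push B → (q_0, acbc, BBZ)
  read a, top B: go to q_2, push BB → (q_2, cbc, BBBZ)
  read c, top B: go to q_1, push BB → (q_1, bc, BBBBZ)
  read b, top B: go to q_1, push B → (q_1, c, BBBBZ)
  read c, top B: go to q_0, push BB → (q_0, ε, BBBBBZ)
All input consumed in state q_0 with stack BBBBBZ.

BBBBBZ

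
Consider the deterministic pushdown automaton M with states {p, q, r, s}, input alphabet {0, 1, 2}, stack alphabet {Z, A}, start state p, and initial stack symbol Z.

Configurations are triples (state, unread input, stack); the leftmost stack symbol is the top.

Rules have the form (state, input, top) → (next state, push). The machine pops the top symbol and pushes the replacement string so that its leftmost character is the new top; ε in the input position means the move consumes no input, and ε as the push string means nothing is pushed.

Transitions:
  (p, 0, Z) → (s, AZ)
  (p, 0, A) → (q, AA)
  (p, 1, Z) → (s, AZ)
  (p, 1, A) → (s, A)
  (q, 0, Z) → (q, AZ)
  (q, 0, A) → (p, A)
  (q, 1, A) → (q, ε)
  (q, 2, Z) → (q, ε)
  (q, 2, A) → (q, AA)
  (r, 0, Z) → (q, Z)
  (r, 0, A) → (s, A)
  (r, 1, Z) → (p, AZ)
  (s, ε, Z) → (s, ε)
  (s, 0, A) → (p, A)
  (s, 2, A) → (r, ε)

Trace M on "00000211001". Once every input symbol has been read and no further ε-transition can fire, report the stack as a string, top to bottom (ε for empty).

AAZ

(p, 00000211001, Z) ⊢ (s, 0000211001, AZ) ⊢ (p, 000211001, AZ) ⊢ (q, 00211001, AAZ) ⊢ (p, 0211001, AAZ) ⊢ (q, 211001, AAAZ) ⊢ (q, 11001, AAAAZ) ⊢ (q, 1001, AAAZ) ⊢ (q, 001, AAZ) ⊢ (p, 01, AAZ) ⊢ (q, 1, AAAZ) ⊢ (q, ε, AAZ)
All input consumed in state q with stack AAZ.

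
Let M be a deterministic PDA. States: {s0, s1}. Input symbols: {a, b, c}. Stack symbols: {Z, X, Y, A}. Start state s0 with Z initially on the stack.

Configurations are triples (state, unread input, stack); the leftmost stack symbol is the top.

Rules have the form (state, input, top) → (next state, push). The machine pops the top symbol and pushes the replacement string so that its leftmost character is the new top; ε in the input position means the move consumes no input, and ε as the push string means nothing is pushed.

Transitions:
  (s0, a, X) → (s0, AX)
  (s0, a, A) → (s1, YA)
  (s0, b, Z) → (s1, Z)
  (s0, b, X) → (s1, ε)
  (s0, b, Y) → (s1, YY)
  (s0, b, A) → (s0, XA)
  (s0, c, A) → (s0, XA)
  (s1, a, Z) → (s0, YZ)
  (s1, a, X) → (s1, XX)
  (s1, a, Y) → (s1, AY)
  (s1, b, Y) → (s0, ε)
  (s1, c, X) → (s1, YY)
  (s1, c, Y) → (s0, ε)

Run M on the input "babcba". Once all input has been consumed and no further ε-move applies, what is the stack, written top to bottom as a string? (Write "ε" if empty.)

AYYZ

(s0, babcba, Z)
  read b, top Z: go to s1, push Z → (s1, abcba, Z)
  read a, top Z: go to s0, push YZ → (s0, bcba, YZ)
  read b, top Y: go to s1, push YY → (s1, cba, YYZ)
  read c, top Y: go to s0, push ε → (s0, ba, YZ)
  read b, top Y: go to s1, push YY → (s1, a, YYZ)
  read a, top Y: go to s1, push AY → (s1, ε, AYYZ)
All input consumed in state s1 with stack AYYZ.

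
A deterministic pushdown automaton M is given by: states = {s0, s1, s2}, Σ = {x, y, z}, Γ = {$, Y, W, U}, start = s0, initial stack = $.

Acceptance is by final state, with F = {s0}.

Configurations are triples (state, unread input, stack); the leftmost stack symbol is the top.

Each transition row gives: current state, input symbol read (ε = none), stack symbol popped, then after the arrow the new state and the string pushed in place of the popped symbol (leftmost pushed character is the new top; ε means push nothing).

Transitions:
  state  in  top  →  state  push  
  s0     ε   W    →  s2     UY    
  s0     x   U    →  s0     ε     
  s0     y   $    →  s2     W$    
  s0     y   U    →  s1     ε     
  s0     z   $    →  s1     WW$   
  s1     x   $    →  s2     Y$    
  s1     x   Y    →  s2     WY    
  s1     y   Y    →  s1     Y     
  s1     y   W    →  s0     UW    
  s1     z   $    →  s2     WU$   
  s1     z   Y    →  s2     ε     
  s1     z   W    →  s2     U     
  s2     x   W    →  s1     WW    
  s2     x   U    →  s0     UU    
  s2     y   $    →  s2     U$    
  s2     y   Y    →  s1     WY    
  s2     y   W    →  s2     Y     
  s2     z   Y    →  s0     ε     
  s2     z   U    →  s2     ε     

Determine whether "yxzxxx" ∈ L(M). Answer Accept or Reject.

Accept

(s0, yxzxxx, $)
  read y, top $: go to s2, push W$ → (s2, xzxxx, W$)
  read x, top W: go to s1, push WW → (s1, zxxx, WW$)
  read z, top W: go to s2, push U → (s2, xxx, UW$)
  read x, top U: go to s0, push UU → (s0, xx, UUW$)
  read x, top U: go to s0, push ε → (s0, x, UW$)
  read x, top U: go to s0, push ε → (s0, ε, W$)
All input consumed; state s0 ∈ F.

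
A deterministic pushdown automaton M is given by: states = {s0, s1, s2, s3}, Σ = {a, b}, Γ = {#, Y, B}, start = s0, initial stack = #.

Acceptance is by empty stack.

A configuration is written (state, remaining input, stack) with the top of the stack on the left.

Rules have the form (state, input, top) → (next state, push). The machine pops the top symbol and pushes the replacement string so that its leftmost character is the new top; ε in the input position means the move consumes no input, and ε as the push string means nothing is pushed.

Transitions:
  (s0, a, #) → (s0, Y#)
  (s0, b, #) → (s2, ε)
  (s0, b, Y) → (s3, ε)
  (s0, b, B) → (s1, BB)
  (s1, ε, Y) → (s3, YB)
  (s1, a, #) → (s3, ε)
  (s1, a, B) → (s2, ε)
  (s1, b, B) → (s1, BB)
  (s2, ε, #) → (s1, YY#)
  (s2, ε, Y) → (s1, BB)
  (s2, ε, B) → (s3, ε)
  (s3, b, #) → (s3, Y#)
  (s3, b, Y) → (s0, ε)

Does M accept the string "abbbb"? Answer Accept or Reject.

Accept

(s0, abbbb, #)
  read a, top #: go to s0, push Y# → (s0, bbbb, Y#)
  read b, top Y: go to s3, push ε → (s3, bbb, #)
  read b, top #: go to s3, push Y# → (s3, bb, Y#)
  read b, top Y: go to s0, push ε → (s0, b, #)
  read b, top #: go to s2, push ε → (s2, ε, ε)
All input consumed and the stack is empty.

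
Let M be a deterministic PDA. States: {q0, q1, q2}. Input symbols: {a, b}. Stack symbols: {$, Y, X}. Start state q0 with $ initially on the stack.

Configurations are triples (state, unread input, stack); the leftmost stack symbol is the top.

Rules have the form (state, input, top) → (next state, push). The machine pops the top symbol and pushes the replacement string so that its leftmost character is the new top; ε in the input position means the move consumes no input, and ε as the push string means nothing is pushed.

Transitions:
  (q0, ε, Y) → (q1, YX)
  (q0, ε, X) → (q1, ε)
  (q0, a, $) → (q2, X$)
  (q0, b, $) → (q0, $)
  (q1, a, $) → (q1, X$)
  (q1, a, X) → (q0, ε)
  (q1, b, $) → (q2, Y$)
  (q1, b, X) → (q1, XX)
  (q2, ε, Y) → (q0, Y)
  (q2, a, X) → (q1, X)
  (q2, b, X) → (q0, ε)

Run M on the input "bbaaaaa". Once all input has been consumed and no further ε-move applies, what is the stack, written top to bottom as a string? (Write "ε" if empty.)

X$

(q0, bbaaaaa, $)
  read b, top $: go to q0, push $ → (q0, baaaaa, $)
  read b, top $: go to q0, push $ → (q0, aaaaa, $)
  read a, top $: go to q2, push X$ → (q2, aaaa, X$)
  read a, top X: go to q1, push X → (q1, aaa, X$)
  read a, top X: go to q0, push ε → (q0, aa, $)
  read a, top $: go to q2, push X$ → (q2, a, X$)
  read a, top X: go to q1, push X → (q1, ε, X$)
All input consumed in state q1 with stack X$.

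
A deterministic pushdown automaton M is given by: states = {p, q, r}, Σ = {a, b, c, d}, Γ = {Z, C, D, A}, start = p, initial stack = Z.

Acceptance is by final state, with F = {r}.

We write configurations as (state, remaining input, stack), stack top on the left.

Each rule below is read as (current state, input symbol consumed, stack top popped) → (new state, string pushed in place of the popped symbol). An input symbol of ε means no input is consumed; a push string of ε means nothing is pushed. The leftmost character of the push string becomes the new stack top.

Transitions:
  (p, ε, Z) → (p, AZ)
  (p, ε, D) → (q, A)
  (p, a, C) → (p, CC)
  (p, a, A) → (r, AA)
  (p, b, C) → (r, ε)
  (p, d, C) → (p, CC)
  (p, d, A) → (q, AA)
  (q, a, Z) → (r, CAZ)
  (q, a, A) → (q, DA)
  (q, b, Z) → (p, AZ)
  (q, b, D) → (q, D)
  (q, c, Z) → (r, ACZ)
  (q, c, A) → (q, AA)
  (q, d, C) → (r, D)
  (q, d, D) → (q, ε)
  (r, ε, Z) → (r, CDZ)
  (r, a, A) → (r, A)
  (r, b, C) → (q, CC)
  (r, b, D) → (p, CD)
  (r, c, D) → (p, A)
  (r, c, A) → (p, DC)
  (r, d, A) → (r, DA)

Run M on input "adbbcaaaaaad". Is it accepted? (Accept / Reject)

(p, adbbcaaaaaad, Z)
  ε-move, top Z: go to p, push AZ → (p, adbbcaaaaaad, AZ)
  read a, top A: go to r, push AA → (r, dbbcaaaaaad, AAZ)
  read d, top A: go to r, push DA → (r, bbcaaaaaad, DAAZ)
  read b, top D: go to p, push CD → (p, bcaaaaaad, CDAAZ)
  read b, top C: go to r, push ε → (r, caaaaaad, DAAZ)
  read c, top D: go to p, push A → (p, aaaaaad, AAAZ)
  read a, top A: go to r, push AA → (r, aaaaad, AAAAZ)
  read a, top A: go to r, push A → (r, aaaad, AAAAZ)
  read a, top A: go to r, push A → (r, aaad, AAAAZ)
  read a, top A: go to r, push A → (r, aad, AAAAZ)
  read a, top A: go to r, push A → (r, ad, AAAAZ)
  read a, top A: go to r, push A → (r, d, AAAAZ)
  read d, top A: go to r, push DA → (r, ε, DAAAAZ)
All input consumed; state r ∈ F.

Accept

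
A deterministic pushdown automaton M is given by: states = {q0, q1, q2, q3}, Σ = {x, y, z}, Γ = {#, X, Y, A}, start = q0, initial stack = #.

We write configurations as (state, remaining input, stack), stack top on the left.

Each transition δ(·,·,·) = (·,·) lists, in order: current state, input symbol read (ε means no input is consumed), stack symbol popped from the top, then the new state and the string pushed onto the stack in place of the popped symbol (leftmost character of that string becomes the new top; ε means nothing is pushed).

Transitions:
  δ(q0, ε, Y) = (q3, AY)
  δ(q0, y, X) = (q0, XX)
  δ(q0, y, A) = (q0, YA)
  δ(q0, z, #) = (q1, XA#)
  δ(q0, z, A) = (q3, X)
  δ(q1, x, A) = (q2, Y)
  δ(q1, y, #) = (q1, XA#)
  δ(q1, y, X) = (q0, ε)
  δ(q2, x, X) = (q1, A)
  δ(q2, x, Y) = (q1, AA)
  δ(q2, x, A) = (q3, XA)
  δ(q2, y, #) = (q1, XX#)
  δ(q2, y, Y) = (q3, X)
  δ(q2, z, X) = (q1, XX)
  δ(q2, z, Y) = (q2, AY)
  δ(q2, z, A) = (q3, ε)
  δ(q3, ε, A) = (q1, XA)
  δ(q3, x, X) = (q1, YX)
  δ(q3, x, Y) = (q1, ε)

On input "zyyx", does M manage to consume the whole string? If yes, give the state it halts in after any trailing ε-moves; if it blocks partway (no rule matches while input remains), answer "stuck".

stuck

(q0, zyyx, #)
  read z, top #: go to q1, push XA# → (q1, yyx, XA#)
  read y, top X: go to q0, push ε → (q0, yx, A#)
  read y, top A: go to q0, push YA → (q0, x, YA#)
  ε-move, top Y: go to q3, push AY → (q3, x, AYA#)
  ε-move, top A: go to q1, push XA → (q1, x, XAYA#)
No transition for (q1, x, top X); M blocks with input x remaining.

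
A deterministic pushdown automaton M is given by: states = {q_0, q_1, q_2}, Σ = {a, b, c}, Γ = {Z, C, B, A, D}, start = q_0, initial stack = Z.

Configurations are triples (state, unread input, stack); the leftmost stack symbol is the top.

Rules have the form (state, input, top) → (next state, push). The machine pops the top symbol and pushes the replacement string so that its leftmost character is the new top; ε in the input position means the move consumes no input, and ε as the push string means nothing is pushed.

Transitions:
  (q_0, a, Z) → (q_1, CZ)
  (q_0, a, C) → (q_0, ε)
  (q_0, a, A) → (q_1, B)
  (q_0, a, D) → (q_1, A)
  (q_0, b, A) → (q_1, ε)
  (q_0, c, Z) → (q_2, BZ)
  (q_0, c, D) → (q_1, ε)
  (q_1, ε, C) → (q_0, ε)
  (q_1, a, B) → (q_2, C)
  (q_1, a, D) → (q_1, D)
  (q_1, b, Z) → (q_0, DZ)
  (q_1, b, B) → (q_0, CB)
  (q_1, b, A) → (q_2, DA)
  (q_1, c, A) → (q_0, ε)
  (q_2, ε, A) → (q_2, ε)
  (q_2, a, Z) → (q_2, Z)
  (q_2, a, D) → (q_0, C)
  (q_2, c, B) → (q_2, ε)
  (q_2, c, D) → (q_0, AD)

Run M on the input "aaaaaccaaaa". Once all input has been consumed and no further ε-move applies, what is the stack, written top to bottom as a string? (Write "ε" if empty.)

(q_0, aaaaaccaaaa, Z)
  read a, top Z: go to q_1, push CZ → (q_1, aaaaccaaaa, CZ)
  ε-move, top C: go to q_0, push ε → (q_0, aaaaccaaaa, Z)
  read a, top Z: go to q_1, push CZ → (q_1, aaaccaaaa, CZ)
  ε-move, top C: go to q_0, push ε → (q_0, aaaccaaaa, Z)
  read a, top Z: go to q_1, push CZ → (q_1, aaccaaaa, CZ)
  ε-move, top C: go to q_0, push ε → (q_0, aaccaaaa, Z)
  read a, top Z: go to q_1, push CZ → (q_1, accaaaa, CZ)
  ε-move, top C: go to q_0, push ε → (q_0, accaaaa, Z)
  read a, top Z: go to q_1, push CZ → (q_1, ccaaaa, CZ)
  ε-move, top C: go to q_0, push ε → (q_0, ccaaaa, Z)
  read c, top Z: go to q_2, push BZ → (q_2, caaaa, BZ)
  read c, top B: go to q_2, push ε → (q_2, aaaa, Z)
  read a, top Z: go to q_2, push Z → (q_2, aaa, Z)
  read a, top Z: go to q_2, push Z → (q_2, aa, Z)
  read a, top Z: go to q_2, push Z → (q_2, a, Z)
  read a, top Z: go to q_2, push Z → (q_2, ε, Z)
All input consumed in state q_2 with stack Z.

Z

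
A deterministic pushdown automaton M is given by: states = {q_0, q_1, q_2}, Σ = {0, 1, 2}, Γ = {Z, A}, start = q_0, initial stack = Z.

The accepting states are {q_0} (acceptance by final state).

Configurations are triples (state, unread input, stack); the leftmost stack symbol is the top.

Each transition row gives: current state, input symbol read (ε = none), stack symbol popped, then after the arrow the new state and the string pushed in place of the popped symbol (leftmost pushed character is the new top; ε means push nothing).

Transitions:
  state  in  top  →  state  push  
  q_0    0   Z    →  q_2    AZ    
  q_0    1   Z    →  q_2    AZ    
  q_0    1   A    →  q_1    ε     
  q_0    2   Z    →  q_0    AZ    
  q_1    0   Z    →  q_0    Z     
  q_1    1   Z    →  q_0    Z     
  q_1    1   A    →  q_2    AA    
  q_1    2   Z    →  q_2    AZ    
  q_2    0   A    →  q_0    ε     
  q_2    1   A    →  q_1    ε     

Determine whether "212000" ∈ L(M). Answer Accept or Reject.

Accept

(q_0, 212000, Z)
  read 2, top Z: go to q_0, push AZ → (q_0, 12000, AZ)
  read 1, top A: go to q_1, push ε → (q_1, 2000, Z)
  read 2, top Z: go to q_2, push AZ → (q_2, 000, AZ)
  read 0, top A: go to q_0, push ε → (q_0, 00, Z)
  read 0, top Z: go to q_2, push AZ → (q_2, 0, AZ)
  read 0, top A: go to q_0, push ε → (q_0, ε, Z)
All input consumed; state q_0 ∈ F.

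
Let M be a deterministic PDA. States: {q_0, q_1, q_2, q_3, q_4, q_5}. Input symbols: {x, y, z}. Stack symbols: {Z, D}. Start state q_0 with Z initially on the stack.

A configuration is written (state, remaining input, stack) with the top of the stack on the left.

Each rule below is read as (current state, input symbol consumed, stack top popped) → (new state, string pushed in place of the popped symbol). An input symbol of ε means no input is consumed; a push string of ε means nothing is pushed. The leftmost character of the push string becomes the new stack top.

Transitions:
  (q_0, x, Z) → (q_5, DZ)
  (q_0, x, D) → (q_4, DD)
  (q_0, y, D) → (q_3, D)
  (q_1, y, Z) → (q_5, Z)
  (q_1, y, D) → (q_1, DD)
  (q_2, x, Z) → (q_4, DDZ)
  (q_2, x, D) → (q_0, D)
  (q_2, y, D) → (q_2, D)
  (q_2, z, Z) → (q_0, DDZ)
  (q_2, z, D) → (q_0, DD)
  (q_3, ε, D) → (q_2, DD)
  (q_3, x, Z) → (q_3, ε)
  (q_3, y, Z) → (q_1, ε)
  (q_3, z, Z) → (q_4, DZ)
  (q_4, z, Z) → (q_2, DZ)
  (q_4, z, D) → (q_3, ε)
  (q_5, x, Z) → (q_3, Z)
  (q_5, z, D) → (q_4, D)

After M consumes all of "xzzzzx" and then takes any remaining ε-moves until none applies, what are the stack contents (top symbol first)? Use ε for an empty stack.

ε

(q_0, xzzzzx, Z) ⊢ (q_5, zzzzx, DZ) ⊢ (q_4, zzzx, DZ) ⊢ (q_3, zzx, Z) ⊢ (q_4, zx, DZ) ⊢ (q_3, x, Z) ⊢ (q_3, ε, ε)
All input consumed in state q_3 with stack ε.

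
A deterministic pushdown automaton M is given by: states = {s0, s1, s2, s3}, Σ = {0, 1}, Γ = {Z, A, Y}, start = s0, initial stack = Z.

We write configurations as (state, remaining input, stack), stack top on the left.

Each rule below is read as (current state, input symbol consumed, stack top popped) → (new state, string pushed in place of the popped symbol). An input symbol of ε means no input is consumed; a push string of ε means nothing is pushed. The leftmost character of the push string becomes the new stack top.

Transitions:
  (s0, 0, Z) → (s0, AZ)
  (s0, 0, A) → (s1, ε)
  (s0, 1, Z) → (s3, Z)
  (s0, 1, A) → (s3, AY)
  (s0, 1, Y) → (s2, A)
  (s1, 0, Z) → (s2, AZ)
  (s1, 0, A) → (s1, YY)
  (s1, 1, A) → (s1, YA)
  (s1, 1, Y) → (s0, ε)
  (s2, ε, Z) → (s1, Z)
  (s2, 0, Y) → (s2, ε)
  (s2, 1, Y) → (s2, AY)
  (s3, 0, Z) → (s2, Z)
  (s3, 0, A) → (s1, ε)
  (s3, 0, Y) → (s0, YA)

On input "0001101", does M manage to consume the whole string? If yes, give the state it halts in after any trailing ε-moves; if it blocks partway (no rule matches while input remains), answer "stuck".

(s0, 0001101, Z)
  read 0, top Z: go to s0, push AZ → (s0, 001101, AZ)
  read 0, top A: go to s1, push ε → (s1, 01101, Z)
  read 0, top Z: go to s2, push AZ → (s2, 1101, AZ)
No transition for (s2, 1, top A); M blocks with input 1101 remaining.

stuck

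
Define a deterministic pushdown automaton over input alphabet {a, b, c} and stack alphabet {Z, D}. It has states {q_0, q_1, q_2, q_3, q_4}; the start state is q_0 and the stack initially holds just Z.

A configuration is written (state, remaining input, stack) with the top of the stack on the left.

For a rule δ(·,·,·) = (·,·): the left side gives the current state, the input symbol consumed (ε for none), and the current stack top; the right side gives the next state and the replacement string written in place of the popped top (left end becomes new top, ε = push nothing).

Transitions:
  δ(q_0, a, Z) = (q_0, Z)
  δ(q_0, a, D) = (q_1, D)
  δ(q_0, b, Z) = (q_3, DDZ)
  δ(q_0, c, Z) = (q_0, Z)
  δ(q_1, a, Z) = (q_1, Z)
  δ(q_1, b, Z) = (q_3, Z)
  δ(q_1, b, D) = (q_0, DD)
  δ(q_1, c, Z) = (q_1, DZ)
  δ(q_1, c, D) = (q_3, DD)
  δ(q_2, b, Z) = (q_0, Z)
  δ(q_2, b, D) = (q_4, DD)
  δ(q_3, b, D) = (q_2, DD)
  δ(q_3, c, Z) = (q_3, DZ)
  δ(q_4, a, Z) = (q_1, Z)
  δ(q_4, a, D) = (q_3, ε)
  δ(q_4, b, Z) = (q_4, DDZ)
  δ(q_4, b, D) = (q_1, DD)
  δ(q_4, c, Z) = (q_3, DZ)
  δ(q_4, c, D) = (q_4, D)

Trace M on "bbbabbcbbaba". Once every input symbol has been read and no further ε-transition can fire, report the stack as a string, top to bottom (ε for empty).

DDDDDDDDZ

(q_0, bbbabbcbbaba, Z)
  read b, top Z: go to q_3, push DDZ → (q_3, bbabbcbbaba, DDZ)
  read b, top D: go to q_2, push DD → (q_2, babbcbbaba, DDDZ)
  read b, top D: go to q_4, push DD → (q_4, abbcbbaba, DDDDZ)
  read a, top D: go to q_3, push ε → (q_3, bbcbbaba, DDDZ)
  read b, top D: go to q_2, push DD → (q_2, bcbbaba, DDDDZ)
  read b, top D: go to q_4, push DD → (q_4, cbbaba, DDDDDZ)
  read c, top D: go to q_4, push D → (q_4, bbaba, DDDDDZ)
  read b, top D: go to q_1, push DD → (q_1, baba, DDDDDDZ)
  read b, top D: go to q_0, push DD → (q_0, aba, DDDDDDDZ)
  read a, top D: go to q_1, push D → (q_1, ba, DDDDDDDZ)
  read b, top D: go to q_0, push DD → (q_0, a, DDDDDDDDZ)
  read a, top D: go to q_1, push D → (q_1, ε, DDDDDDDDZ)
All input consumed in state q_1 with stack DDDDDDDDZ.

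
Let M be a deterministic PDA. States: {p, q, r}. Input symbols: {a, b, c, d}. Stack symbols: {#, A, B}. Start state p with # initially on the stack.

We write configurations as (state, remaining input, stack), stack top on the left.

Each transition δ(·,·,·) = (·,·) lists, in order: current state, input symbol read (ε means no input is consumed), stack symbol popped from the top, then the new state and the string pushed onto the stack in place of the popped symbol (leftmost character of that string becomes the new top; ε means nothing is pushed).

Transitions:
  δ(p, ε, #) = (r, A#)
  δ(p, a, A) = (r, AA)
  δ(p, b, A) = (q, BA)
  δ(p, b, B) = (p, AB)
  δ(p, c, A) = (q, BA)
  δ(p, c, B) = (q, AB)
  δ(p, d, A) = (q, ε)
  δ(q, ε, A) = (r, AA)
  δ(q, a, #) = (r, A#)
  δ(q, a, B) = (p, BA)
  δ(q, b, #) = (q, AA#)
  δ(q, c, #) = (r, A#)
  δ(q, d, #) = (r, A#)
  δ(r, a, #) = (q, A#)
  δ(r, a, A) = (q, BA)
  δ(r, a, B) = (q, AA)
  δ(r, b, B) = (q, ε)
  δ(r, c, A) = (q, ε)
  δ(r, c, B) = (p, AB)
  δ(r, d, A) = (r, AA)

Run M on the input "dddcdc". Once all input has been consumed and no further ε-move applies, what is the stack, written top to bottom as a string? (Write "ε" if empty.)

AAAAA#

(p, dddcdc, #) ⊢ (r, dddcdc, A#) ⊢ (r, ddcdc, AA#) ⊢ (r, dcdc, AAA#) ⊢ (r, cdc, AAAA#) ⊢ (q, dc, AAA#) ⊢ (r, dc, AAAA#) ⊢ (r, c, AAAAA#) ⊢ (q, ε, AAAA#) ⊢ (r, ε, AAAAA#)
All input consumed in state r with stack AAAAA#.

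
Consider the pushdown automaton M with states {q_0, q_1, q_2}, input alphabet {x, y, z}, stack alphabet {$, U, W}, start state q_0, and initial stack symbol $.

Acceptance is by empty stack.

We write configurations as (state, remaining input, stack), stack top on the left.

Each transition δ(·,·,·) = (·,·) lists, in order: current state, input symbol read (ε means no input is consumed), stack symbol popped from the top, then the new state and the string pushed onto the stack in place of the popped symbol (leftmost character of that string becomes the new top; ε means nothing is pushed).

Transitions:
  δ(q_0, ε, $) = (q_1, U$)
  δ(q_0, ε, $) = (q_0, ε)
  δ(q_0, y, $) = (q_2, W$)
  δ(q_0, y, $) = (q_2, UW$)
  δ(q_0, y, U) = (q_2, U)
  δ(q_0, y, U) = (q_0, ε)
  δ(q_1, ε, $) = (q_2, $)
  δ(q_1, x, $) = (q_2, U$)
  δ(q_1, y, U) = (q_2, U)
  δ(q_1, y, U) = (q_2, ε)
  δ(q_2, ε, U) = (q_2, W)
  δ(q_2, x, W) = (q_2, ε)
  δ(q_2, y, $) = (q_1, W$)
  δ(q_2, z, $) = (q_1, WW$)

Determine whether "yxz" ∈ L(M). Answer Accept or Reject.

No computation consumes all input and empties the stack.

Reject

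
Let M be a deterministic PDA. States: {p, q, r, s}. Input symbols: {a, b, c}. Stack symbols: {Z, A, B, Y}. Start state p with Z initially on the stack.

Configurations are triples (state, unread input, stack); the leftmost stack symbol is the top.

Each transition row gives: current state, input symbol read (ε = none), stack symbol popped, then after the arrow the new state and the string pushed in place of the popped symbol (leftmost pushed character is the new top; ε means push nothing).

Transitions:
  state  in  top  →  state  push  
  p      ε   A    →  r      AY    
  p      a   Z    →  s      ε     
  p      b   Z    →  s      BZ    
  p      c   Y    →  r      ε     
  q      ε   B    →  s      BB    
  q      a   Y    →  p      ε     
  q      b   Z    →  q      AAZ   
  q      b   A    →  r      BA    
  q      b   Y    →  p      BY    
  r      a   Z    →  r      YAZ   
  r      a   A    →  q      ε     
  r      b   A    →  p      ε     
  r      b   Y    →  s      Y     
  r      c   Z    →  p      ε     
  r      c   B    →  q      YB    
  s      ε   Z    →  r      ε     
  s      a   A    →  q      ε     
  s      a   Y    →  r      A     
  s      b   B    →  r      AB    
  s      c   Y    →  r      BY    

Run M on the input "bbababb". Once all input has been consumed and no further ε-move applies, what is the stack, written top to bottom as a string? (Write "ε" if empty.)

BBBZ

(p, bbababb, Z)
  read b, top Z: go to s, push BZ → (s, bababb, BZ)
  read b, top B: go to r, push AB → (r, ababb, ABZ)
  read a, top A: go to q, push ε → (q, babb, BZ)
  ε-move, top B: go to s, push BB → (s, babb, BBZ)
  read b, top B: go to r, push AB → (r, abb, ABBZ)
  read a, top A: go to q, push ε → (q, bb, BBZ)
  ε-move, top B: go to s, push BB → (s, bb, BBBZ)
  read b, top B: go to r, push AB → (r, b, ABBBZ)
  read b, top A: go to p, push ε → (p, ε, BBBZ)
All input consumed in state p with stack BBBZ.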